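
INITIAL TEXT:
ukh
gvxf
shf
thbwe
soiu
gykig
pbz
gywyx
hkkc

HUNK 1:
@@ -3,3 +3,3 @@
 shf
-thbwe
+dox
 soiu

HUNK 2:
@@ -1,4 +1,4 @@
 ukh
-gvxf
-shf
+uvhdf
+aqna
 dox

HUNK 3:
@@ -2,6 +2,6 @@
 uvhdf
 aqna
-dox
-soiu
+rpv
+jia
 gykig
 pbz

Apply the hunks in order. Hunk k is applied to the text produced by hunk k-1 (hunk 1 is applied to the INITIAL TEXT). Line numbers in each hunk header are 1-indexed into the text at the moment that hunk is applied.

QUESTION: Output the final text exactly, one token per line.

Answer: ukh
uvhdf
aqna
rpv
jia
gykig
pbz
gywyx
hkkc

Derivation:
Hunk 1: at line 3 remove [thbwe] add [dox] -> 9 lines: ukh gvxf shf dox soiu gykig pbz gywyx hkkc
Hunk 2: at line 1 remove [gvxf,shf] add [uvhdf,aqna] -> 9 lines: ukh uvhdf aqna dox soiu gykig pbz gywyx hkkc
Hunk 3: at line 2 remove [dox,soiu] add [rpv,jia] -> 9 lines: ukh uvhdf aqna rpv jia gykig pbz gywyx hkkc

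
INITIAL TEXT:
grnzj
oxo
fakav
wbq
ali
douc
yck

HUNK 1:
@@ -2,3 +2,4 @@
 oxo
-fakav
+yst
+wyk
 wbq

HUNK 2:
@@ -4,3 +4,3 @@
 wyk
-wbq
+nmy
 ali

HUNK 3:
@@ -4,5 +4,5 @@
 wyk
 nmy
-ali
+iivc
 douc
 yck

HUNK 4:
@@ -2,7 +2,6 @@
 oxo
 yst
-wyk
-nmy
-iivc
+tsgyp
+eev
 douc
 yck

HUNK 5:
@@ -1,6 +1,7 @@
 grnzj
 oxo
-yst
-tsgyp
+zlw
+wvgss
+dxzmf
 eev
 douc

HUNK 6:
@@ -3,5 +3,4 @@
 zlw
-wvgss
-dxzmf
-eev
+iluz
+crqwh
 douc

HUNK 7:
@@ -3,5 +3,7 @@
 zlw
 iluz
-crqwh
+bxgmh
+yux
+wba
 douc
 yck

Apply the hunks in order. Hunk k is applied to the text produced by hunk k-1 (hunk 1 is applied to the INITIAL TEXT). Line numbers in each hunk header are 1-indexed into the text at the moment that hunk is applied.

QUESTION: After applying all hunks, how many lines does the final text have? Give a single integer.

Answer: 9

Derivation:
Hunk 1: at line 2 remove [fakav] add [yst,wyk] -> 8 lines: grnzj oxo yst wyk wbq ali douc yck
Hunk 2: at line 4 remove [wbq] add [nmy] -> 8 lines: grnzj oxo yst wyk nmy ali douc yck
Hunk 3: at line 4 remove [ali] add [iivc] -> 8 lines: grnzj oxo yst wyk nmy iivc douc yck
Hunk 4: at line 2 remove [wyk,nmy,iivc] add [tsgyp,eev] -> 7 lines: grnzj oxo yst tsgyp eev douc yck
Hunk 5: at line 1 remove [yst,tsgyp] add [zlw,wvgss,dxzmf] -> 8 lines: grnzj oxo zlw wvgss dxzmf eev douc yck
Hunk 6: at line 3 remove [wvgss,dxzmf,eev] add [iluz,crqwh] -> 7 lines: grnzj oxo zlw iluz crqwh douc yck
Hunk 7: at line 3 remove [crqwh] add [bxgmh,yux,wba] -> 9 lines: grnzj oxo zlw iluz bxgmh yux wba douc yck
Final line count: 9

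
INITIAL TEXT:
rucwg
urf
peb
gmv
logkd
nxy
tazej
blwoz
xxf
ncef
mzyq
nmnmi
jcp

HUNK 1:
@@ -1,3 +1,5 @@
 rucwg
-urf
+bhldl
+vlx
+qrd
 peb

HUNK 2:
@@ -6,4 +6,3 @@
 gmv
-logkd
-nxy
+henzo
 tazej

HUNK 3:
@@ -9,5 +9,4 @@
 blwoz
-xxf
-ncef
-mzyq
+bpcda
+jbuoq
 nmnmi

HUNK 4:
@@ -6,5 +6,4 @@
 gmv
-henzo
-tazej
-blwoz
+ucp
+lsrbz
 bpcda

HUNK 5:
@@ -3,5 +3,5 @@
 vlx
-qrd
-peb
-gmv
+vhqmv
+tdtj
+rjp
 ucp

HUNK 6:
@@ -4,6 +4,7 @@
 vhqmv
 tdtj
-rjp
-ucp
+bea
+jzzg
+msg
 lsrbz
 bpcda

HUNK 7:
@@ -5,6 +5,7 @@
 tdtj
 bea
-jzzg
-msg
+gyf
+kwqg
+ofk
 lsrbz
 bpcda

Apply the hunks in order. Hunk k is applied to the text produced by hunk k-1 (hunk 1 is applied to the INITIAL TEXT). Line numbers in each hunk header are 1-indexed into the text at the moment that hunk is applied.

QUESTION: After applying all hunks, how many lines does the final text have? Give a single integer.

Answer: 14

Derivation:
Hunk 1: at line 1 remove [urf] add [bhldl,vlx,qrd] -> 15 lines: rucwg bhldl vlx qrd peb gmv logkd nxy tazej blwoz xxf ncef mzyq nmnmi jcp
Hunk 2: at line 6 remove [logkd,nxy] add [henzo] -> 14 lines: rucwg bhldl vlx qrd peb gmv henzo tazej blwoz xxf ncef mzyq nmnmi jcp
Hunk 3: at line 9 remove [xxf,ncef,mzyq] add [bpcda,jbuoq] -> 13 lines: rucwg bhldl vlx qrd peb gmv henzo tazej blwoz bpcda jbuoq nmnmi jcp
Hunk 4: at line 6 remove [henzo,tazej,blwoz] add [ucp,lsrbz] -> 12 lines: rucwg bhldl vlx qrd peb gmv ucp lsrbz bpcda jbuoq nmnmi jcp
Hunk 5: at line 3 remove [qrd,peb,gmv] add [vhqmv,tdtj,rjp] -> 12 lines: rucwg bhldl vlx vhqmv tdtj rjp ucp lsrbz bpcda jbuoq nmnmi jcp
Hunk 6: at line 4 remove [rjp,ucp] add [bea,jzzg,msg] -> 13 lines: rucwg bhldl vlx vhqmv tdtj bea jzzg msg lsrbz bpcda jbuoq nmnmi jcp
Hunk 7: at line 5 remove [jzzg,msg] add [gyf,kwqg,ofk] -> 14 lines: rucwg bhldl vlx vhqmv tdtj bea gyf kwqg ofk lsrbz bpcda jbuoq nmnmi jcp
Final line count: 14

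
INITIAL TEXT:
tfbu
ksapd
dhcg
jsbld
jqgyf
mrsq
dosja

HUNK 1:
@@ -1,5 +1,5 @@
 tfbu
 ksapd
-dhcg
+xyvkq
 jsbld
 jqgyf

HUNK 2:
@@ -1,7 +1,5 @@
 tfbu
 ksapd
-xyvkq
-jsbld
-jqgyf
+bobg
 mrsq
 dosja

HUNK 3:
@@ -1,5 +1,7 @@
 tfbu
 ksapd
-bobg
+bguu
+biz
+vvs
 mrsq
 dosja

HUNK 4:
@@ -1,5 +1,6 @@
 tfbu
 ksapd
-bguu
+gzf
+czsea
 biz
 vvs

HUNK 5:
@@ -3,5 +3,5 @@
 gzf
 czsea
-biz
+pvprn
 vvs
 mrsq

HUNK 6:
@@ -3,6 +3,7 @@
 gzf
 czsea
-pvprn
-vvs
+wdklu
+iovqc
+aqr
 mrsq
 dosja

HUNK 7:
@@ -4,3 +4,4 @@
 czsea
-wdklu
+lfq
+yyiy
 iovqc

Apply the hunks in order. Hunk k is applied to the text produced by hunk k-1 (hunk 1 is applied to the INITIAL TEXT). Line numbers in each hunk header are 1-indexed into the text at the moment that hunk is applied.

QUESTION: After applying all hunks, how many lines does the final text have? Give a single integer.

Hunk 1: at line 1 remove [dhcg] add [xyvkq] -> 7 lines: tfbu ksapd xyvkq jsbld jqgyf mrsq dosja
Hunk 2: at line 1 remove [xyvkq,jsbld,jqgyf] add [bobg] -> 5 lines: tfbu ksapd bobg mrsq dosja
Hunk 3: at line 1 remove [bobg] add [bguu,biz,vvs] -> 7 lines: tfbu ksapd bguu biz vvs mrsq dosja
Hunk 4: at line 1 remove [bguu] add [gzf,czsea] -> 8 lines: tfbu ksapd gzf czsea biz vvs mrsq dosja
Hunk 5: at line 3 remove [biz] add [pvprn] -> 8 lines: tfbu ksapd gzf czsea pvprn vvs mrsq dosja
Hunk 6: at line 3 remove [pvprn,vvs] add [wdklu,iovqc,aqr] -> 9 lines: tfbu ksapd gzf czsea wdklu iovqc aqr mrsq dosja
Hunk 7: at line 4 remove [wdklu] add [lfq,yyiy] -> 10 lines: tfbu ksapd gzf czsea lfq yyiy iovqc aqr mrsq dosja
Final line count: 10

Answer: 10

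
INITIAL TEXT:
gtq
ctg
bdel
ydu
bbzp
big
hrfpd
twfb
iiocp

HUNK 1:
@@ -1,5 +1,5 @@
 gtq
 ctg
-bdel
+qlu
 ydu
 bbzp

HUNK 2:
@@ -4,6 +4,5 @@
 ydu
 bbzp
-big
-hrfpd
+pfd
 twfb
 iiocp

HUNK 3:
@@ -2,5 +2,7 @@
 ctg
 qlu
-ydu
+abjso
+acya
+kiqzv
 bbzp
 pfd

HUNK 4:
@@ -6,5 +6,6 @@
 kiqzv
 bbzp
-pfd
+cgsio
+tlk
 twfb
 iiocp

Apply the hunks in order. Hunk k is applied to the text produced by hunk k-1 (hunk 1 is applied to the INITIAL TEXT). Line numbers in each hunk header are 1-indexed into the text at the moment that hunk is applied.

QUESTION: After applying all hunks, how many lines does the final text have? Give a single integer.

Hunk 1: at line 1 remove [bdel] add [qlu] -> 9 lines: gtq ctg qlu ydu bbzp big hrfpd twfb iiocp
Hunk 2: at line 4 remove [big,hrfpd] add [pfd] -> 8 lines: gtq ctg qlu ydu bbzp pfd twfb iiocp
Hunk 3: at line 2 remove [ydu] add [abjso,acya,kiqzv] -> 10 lines: gtq ctg qlu abjso acya kiqzv bbzp pfd twfb iiocp
Hunk 4: at line 6 remove [pfd] add [cgsio,tlk] -> 11 lines: gtq ctg qlu abjso acya kiqzv bbzp cgsio tlk twfb iiocp
Final line count: 11

Answer: 11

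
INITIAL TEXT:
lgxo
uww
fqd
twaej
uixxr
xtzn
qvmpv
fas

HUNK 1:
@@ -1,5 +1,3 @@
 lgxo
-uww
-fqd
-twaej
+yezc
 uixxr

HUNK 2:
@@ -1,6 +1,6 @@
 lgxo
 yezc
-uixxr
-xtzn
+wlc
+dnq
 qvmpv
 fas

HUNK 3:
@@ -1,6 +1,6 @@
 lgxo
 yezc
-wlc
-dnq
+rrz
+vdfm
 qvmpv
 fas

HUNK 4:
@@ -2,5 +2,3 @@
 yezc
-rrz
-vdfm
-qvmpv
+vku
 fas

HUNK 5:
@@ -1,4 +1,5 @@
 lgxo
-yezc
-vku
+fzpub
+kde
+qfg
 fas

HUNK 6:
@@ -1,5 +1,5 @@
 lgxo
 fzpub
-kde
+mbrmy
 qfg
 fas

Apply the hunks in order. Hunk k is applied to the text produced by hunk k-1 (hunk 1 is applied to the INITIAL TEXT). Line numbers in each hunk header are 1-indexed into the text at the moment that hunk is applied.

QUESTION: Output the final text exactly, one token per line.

Hunk 1: at line 1 remove [uww,fqd,twaej] add [yezc] -> 6 lines: lgxo yezc uixxr xtzn qvmpv fas
Hunk 2: at line 1 remove [uixxr,xtzn] add [wlc,dnq] -> 6 lines: lgxo yezc wlc dnq qvmpv fas
Hunk 3: at line 1 remove [wlc,dnq] add [rrz,vdfm] -> 6 lines: lgxo yezc rrz vdfm qvmpv fas
Hunk 4: at line 2 remove [rrz,vdfm,qvmpv] add [vku] -> 4 lines: lgxo yezc vku fas
Hunk 5: at line 1 remove [yezc,vku] add [fzpub,kde,qfg] -> 5 lines: lgxo fzpub kde qfg fas
Hunk 6: at line 1 remove [kde] add [mbrmy] -> 5 lines: lgxo fzpub mbrmy qfg fas

Answer: lgxo
fzpub
mbrmy
qfg
fas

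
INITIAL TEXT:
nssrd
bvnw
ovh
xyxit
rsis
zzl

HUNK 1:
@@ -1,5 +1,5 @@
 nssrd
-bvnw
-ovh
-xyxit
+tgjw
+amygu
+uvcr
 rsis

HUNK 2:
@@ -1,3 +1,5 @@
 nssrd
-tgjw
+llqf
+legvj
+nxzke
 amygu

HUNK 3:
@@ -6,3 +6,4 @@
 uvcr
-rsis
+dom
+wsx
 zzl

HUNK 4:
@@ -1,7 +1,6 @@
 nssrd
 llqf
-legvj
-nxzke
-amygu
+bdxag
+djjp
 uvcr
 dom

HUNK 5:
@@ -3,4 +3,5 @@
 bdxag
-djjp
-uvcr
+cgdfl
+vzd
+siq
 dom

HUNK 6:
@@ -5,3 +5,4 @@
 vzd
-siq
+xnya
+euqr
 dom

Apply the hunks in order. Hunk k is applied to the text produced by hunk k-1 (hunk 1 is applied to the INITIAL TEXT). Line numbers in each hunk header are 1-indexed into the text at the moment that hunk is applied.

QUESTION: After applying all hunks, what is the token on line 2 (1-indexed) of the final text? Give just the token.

Hunk 1: at line 1 remove [bvnw,ovh,xyxit] add [tgjw,amygu,uvcr] -> 6 lines: nssrd tgjw amygu uvcr rsis zzl
Hunk 2: at line 1 remove [tgjw] add [llqf,legvj,nxzke] -> 8 lines: nssrd llqf legvj nxzke amygu uvcr rsis zzl
Hunk 3: at line 6 remove [rsis] add [dom,wsx] -> 9 lines: nssrd llqf legvj nxzke amygu uvcr dom wsx zzl
Hunk 4: at line 1 remove [legvj,nxzke,amygu] add [bdxag,djjp] -> 8 lines: nssrd llqf bdxag djjp uvcr dom wsx zzl
Hunk 5: at line 3 remove [djjp,uvcr] add [cgdfl,vzd,siq] -> 9 lines: nssrd llqf bdxag cgdfl vzd siq dom wsx zzl
Hunk 6: at line 5 remove [siq] add [xnya,euqr] -> 10 lines: nssrd llqf bdxag cgdfl vzd xnya euqr dom wsx zzl
Final line 2: llqf

Answer: llqf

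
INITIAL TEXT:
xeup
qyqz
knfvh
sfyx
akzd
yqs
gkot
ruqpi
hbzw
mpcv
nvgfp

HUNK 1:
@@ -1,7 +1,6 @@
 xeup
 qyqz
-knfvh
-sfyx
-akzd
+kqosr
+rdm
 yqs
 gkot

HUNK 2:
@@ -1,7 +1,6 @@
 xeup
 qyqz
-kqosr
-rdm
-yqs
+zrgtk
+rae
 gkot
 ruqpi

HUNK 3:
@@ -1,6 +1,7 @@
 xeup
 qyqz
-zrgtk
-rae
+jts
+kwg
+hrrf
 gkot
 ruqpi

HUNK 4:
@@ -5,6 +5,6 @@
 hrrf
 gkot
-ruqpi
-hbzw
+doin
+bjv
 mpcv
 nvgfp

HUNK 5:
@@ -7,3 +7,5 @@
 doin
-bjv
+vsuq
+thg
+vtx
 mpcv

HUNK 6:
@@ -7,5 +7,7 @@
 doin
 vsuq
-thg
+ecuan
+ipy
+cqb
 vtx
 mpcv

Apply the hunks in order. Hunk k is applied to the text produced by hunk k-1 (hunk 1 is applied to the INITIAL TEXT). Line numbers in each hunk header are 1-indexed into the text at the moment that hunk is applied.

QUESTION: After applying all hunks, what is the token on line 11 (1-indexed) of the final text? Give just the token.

Hunk 1: at line 1 remove [knfvh,sfyx,akzd] add [kqosr,rdm] -> 10 lines: xeup qyqz kqosr rdm yqs gkot ruqpi hbzw mpcv nvgfp
Hunk 2: at line 1 remove [kqosr,rdm,yqs] add [zrgtk,rae] -> 9 lines: xeup qyqz zrgtk rae gkot ruqpi hbzw mpcv nvgfp
Hunk 3: at line 1 remove [zrgtk,rae] add [jts,kwg,hrrf] -> 10 lines: xeup qyqz jts kwg hrrf gkot ruqpi hbzw mpcv nvgfp
Hunk 4: at line 5 remove [ruqpi,hbzw] add [doin,bjv] -> 10 lines: xeup qyqz jts kwg hrrf gkot doin bjv mpcv nvgfp
Hunk 5: at line 7 remove [bjv] add [vsuq,thg,vtx] -> 12 lines: xeup qyqz jts kwg hrrf gkot doin vsuq thg vtx mpcv nvgfp
Hunk 6: at line 7 remove [thg] add [ecuan,ipy,cqb] -> 14 lines: xeup qyqz jts kwg hrrf gkot doin vsuq ecuan ipy cqb vtx mpcv nvgfp
Final line 11: cqb

Answer: cqb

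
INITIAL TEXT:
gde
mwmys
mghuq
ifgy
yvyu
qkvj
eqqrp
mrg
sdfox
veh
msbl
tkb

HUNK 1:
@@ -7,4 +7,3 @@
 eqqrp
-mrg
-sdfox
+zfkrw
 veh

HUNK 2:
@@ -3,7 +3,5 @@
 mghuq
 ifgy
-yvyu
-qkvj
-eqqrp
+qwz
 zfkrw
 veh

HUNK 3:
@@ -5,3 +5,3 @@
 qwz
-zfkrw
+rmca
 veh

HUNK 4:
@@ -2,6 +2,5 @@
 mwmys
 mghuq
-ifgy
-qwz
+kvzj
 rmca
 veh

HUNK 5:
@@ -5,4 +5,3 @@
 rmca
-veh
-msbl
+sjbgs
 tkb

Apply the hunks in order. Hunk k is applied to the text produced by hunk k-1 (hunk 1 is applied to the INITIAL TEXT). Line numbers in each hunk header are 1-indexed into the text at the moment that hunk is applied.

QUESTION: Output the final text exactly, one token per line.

Answer: gde
mwmys
mghuq
kvzj
rmca
sjbgs
tkb

Derivation:
Hunk 1: at line 7 remove [mrg,sdfox] add [zfkrw] -> 11 lines: gde mwmys mghuq ifgy yvyu qkvj eqqrp zfkrw veh msbl tkb
Hunk 2: at line 3 remove [yvyu,qkvj,eqqrp] add [qwz] -> 9 lines: gde mwmys mghuq ifgy qwz zfkrw veh msbl tkb
Hunk 3: at line 5 remove [zfkrw] add [rmca] -> 9 lines: gde mwmys mghuq ifgy qwz rmca veh msbl tkb
Hunk 4: at line 2 remove [ifgy,qwz] add [kvzj] -> 8 lines: gde mwmys mghuq kvzj rmca veh msbl tkb
Hunk 5: at line 5 remove [veh,msbl] add [sjbgs] -> 7 lines: gde mwmys mghuq kvzj rmca sjbgs tkb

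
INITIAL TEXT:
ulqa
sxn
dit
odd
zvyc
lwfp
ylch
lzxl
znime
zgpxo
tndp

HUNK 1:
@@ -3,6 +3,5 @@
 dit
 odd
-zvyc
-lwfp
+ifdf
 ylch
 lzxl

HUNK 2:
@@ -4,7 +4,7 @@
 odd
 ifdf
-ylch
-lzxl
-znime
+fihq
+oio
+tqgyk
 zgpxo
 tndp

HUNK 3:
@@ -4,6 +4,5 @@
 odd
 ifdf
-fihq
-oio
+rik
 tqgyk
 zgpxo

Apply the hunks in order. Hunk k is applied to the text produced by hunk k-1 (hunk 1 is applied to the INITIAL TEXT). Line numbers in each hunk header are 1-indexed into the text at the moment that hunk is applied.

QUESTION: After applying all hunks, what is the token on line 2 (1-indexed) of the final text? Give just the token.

Answer: sxn

Derivation:
Hunk 1: at line 3 remove [zvyc,lwfp] add [ifdf] -> 10 lines: ulqa sxn dit odd ifdf ylch lzxl znime zgpxo tndp
Hunk 2: at line 4 remove [ylch,lzxl,znime] add [fihq,oio,tqgyk] -> 10 lines: ulqa sxn dit odd ifdf fihq oio tqgyk zgpxo tndp
Hunk 3: at line 4 remove [fihq,oio] add [rik] -> 9 lines: ulqa sxn dit odd ifdf rik tqgyk zgpxo tndp
Final line 2: sxn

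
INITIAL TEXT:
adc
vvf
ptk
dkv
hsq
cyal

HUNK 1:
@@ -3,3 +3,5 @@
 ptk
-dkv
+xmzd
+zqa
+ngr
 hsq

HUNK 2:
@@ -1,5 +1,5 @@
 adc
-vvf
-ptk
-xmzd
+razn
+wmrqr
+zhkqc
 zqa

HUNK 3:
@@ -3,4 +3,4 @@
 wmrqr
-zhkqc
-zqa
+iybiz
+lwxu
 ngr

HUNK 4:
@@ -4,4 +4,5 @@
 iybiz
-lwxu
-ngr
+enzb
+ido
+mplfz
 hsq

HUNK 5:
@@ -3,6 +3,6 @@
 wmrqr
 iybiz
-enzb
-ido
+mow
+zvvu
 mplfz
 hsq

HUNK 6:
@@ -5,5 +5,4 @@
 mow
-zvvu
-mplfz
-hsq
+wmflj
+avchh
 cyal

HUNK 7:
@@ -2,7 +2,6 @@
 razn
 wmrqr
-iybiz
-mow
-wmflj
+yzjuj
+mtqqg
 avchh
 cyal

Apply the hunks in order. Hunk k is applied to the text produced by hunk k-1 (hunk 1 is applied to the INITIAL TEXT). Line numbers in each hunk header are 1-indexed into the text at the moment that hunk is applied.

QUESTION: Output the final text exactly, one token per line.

Answer: adc
razn
wmrqr
yzjuj
mtqqg
avchh
cyal

Derivation:
Hunk 1: at line 3 remove [dkv] add [xmzd,zqa,ngr] -> 8 lines: adc vvf ptk xmzd zqa ngr hsq cyal
Hunk 2: at line 1 remove [vvf,ptk,xmzd] add [razn,wmrqr,zhkqc] -> 8 lines: adc razn wmrqr zhkqc zqa ngr hsq cyal
Hunk 3: at line 3 remove [zhkqc,zqa] add [iybiz,lwxu] -> 8 lines: adc razn wmrqr iybiz lwxu ngr hsq cyal
Hunk 4: at line 4 remove [lwxu,ngr] add [enzb,ido,mplfz] -> 9 lines: adc razn wmrqr iybiz enzb ido mplfz hsq cyal
Hunk 5: at line 3 remove [enzb,ido] add [mow,zvvu] -> 9 lines: adc razn wmrqr iybiz mow zvvu mplfz hsq cyal
Hunk 6: at line 5 remove [zvvu,mplfz,hsq] add [wmflj,avchh] -> 8 lines: adc razn wmrqr iybiz mow wmflj avchh cyal
Hunk 7: at line 2 remove [iybiz,mow,wmflj] add [yzjuj,mtqqg] -> 7 lines: adc razn wmrqr yzjuj mtqqg avchh cyal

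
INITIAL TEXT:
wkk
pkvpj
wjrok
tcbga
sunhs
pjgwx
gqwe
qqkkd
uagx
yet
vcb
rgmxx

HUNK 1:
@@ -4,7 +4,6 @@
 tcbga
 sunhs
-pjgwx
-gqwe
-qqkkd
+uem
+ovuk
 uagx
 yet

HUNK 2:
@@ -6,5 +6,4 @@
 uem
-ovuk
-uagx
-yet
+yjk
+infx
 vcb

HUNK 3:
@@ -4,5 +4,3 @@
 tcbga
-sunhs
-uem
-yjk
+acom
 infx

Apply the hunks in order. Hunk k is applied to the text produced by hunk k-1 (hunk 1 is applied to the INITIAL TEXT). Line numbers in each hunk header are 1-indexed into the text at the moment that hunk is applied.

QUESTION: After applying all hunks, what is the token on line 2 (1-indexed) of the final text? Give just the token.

Answer: pkvpj

Derivation:
Hunk 1: at line 4 remove [pjgwx,gqwe,qqkkd] add [uem,ovuk] -> 11 lines: wkk pkvpj wjrok tcbga sunhs uem ovuk uagx yet vcb rgmxx
Hunk 2: at line 6 remove [ovuk,uagx,yet] add [yjk,infx] -> 10 lines: wkk pkvpj wjrok tcbga sunhs uem yjk infx vcb rgmxx
Hunk 3: at line 4 remove [sunhs,uem,yjk] add [acom] -> 8 lines: wkk pkvpj wjrok tcbga acom infx vcb rgmxx
Final line 2: pkvpj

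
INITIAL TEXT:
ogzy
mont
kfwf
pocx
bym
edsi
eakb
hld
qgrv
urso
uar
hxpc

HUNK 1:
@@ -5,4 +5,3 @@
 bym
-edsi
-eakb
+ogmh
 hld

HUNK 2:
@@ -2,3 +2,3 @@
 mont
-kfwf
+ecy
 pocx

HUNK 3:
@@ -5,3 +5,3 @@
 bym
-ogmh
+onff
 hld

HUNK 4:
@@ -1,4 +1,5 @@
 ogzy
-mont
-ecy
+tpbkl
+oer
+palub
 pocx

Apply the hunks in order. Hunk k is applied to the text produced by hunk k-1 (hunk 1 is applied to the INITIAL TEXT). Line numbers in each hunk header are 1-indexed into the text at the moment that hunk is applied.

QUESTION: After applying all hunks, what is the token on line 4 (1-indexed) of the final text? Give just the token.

Hunk 1: at line 5 remove [edsi,eakb] add [ogmh] -> 11 lines: ogzy mont kfwf pocx bym ogmh hld qgrv urso uar hxpc
Hunk 2: at line 2 remove [kfwf] add [ecy] -> 11 lines: ogzy mont ecy pocx bym ogmh hld qgrv urso uar hxpc
Hunk 3: at line 5 remove [ogmh] add [onff] -> 11 lines: ogzy mont ecy pocx bym onff hld qgrv urso uar hxpc
Hunk 4: at line 1 remove [mont,ecy] add [tpbkl,oer,palub] -> 12 lines: ogzy tpbkl oer palub pocx bym onff hld qgrv urso uar hxpc
Final line 4: palub

Answer: palub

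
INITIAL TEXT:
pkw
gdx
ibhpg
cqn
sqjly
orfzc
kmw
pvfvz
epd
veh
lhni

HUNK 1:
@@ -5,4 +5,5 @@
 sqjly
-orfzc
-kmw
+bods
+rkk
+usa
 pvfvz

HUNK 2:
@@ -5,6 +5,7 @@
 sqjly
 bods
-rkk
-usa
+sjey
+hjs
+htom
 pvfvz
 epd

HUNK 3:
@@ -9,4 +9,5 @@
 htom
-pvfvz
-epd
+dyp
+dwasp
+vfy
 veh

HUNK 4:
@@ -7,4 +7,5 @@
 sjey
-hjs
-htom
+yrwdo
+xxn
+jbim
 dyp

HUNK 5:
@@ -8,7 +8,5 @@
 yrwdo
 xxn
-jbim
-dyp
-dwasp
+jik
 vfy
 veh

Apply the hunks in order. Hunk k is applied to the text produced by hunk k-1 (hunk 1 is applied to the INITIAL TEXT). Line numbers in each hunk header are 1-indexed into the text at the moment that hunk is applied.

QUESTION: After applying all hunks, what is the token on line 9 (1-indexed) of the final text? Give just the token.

Hunk 1: at line 5 remove [orfzc,kmw] add [bods,rkk,usa] -> 12 lines: pkw gdx ibhpg cqn sqjly bods rkk usa pvfvz epd veh lhni
Hunk 2: at line 5 remove [rkk,usa] add [sjey,hjs,htom] -> 13 lines: pkw gdx ibhpg cqn sqjly bods sjey hjs htom pvfvz epd veh lhni
Hunk 3: at line 9 remove [pvfvz,epd] add [dyp,dwasp,vfy] -> 14 lines: pkw gdx ibhpg cqn sqjly bods sjey hjs htom dyp dwasp vfy veh lhni
Hunk 4: at line 7 remove [hjs,htom] add [yrwdo,xxn,jbim] -> 15 lines: pkw gdx ibhpg cqn sqjly bods sjey yrwdo xxn jbim dyp dwasp vfy veh lhni
Hunk 5: at line 8 remove [jbim,dyp,dwasp] add [jik] -> 13 lines: pkw gdx ibhpg cqn sqjly bods sjey yrwdo xxn jik vfy veh lhni
Final line 9: xxn

Answer: xxn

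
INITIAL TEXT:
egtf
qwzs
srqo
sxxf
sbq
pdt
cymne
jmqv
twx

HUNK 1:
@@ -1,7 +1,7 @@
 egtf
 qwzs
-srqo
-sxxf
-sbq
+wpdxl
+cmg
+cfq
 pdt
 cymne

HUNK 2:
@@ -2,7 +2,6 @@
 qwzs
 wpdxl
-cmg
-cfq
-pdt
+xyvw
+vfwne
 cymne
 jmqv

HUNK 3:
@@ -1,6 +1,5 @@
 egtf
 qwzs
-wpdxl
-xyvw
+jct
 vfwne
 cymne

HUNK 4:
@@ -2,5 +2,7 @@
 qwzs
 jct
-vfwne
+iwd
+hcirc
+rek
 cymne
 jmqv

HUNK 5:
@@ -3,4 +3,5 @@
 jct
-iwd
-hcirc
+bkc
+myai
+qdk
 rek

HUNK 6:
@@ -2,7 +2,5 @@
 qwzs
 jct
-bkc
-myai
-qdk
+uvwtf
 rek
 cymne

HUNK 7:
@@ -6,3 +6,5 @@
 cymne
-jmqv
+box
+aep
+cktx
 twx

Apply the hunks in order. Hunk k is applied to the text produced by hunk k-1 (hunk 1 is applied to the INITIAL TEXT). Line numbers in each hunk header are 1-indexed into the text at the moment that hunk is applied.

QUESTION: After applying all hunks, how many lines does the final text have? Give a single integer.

Answer: 10

Derivation:
Hunk 1: at line 1 remove [srqo,sxxf,sbq] add [wpdxl,cmg,cfq] -> 9 lines: egtf qwzs wpdxl cmg cfq pdt cymne jmqv twx
Hunk 2: at line 2 remove [cmg,cfq,pdt] add [xyvw,vfwne] -> 8 lines: egtf qwzs wpdxl xyvw vfwne cymne jmqv twx
Hunk 3: at line 1 remove [wpdxl,xyvw] add [jct] -> 7 lines: egtf qwzs jct vfwne cymne jmqv twx
Hunk 4: at line 2 remove [vfwne] add [iwd,hcirc,rek] -> 9 lines: egtf qwzs jct iwd hcirc rek cymne jmqv twx
Hunk 5: at line 3 remove [iwd,hcirc] add [bkc,myai,qdk] -> 10 lines: egtf qwzs jct bkc myai qdk rek cymne jmqv twx
Hunk 6: at line 2 remove [bkc,myai,qdk] add [uvwtf] -> 8 lines: egtf qwzs jct uvwtf rek cymne jmqv twx
Hunk 7: at line 6 remove [jmqv] add [box,aep,cktx] -> 10 lines: egtf qwzs jct uvwtf rek cymne box aep cktx twx
Final line count: 10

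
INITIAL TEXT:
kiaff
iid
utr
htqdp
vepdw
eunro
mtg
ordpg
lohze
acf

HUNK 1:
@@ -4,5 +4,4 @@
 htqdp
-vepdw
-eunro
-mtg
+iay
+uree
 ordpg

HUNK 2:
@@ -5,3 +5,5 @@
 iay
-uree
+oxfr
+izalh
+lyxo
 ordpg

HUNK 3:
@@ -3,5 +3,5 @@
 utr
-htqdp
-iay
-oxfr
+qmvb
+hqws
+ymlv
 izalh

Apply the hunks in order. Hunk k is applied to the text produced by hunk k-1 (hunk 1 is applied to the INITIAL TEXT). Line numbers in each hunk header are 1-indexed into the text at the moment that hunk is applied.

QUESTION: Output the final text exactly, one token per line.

Answer: kiaff
iid
utr
qmvb
hqws
ymlv
izalh
lyxo
ordpg
lohze
acf

Derivation:
Hunk 1: at line 4 remove [vepdw,eunro,mtg] add [iay,uree] -> 9 lines: kiaff iid utr htqdp iay uree ordpg lohze acf
Hunk 2: at line 5 remove [uree] add [oxfr,izalh,lyxo] -> 11 lines: kiaff iid utr htqdp iay oxfr izalh lyxo ordpg lohze acf
Hunk 3: at line 3 remove [htqdp,iay,oxfr] add [qmvb,hqws,ymlv] -> 11 lines: kiaff iid utr qmvb hqws ymlv izalh lyxo ordpg lohze acf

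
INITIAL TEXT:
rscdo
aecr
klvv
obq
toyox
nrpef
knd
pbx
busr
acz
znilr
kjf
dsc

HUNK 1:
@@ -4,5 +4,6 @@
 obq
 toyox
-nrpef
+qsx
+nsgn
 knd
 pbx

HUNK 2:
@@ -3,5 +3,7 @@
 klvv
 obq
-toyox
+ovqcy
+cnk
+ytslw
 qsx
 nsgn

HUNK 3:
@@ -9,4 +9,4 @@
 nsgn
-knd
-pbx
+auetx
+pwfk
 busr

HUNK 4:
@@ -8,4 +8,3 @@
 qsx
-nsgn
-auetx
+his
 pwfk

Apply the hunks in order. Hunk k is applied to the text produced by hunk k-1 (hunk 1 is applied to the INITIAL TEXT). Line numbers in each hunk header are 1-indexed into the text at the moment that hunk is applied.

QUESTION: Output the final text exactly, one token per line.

Answer: rscdo
aecr
klvv
obq
ovqcy
cnk
ytslw
qsx
his
pwfk
busr
acz
znilr
kjf
dsc

Derivation:
Hunk 1: at line 4 remove [nrpef] add [qsx,nsgn] -> 14 lines: rscdo aecr klvv obq toyox qsx nsgn knd pbx busr acz znilr kjf dsc
Hunk 2: at line 3 remove [toyox] add [ovqcy,cnk,ytslw] -> 16 lines: rscdo aecr klvv obq ovqcy cnk ytslw qsx nsgn knd pbx busr acz znilr kjf dsc
Hunk 3: at line 9 remove [knd,pbx] add [auetx,pwfk] -> 16 lines: rscdo aecr klvv obq ovqcy cnk ytslw qsx nsgn auetx pwfk busr acz znilr kjf dsc
Hunk 4: at line 8 remove [nsgn,auetx] add [his] -> 15 lines: rscdo aecr klvv obq ovqcy cnk ytslw qsx his pwfk busr acz znilr kjf dsc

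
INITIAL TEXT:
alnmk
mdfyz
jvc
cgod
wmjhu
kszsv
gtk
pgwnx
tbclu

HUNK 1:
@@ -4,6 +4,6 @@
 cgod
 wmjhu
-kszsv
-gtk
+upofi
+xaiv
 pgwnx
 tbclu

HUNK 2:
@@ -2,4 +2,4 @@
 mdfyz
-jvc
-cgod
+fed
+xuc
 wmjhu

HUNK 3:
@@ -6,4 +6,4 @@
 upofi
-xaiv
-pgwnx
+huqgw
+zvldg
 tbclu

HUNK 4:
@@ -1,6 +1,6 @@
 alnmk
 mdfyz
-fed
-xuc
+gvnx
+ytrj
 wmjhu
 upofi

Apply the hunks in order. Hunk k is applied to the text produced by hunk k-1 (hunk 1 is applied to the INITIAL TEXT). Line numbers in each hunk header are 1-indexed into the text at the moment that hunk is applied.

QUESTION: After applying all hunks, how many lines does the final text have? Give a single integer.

Hunk 1: at line 4 remove [kszsv,gtk] add [upofi,xaiv] -> 9 lines: alnmk mdfyz jvc cgod wmjhu upofi xaiv pgwnx tbclu
Hunk 2: at line 2 remove [jvc,cgod] add [fed,xuc] -> 9 lines: alnmk mdfyz fed xuc wmjhu upofi xaiv pgwnx tbclu
Hunk 3: at line 6 remove [xaiv,pgwnx] add [huqgw,zvldg] -> 9 lines: alnmk mdfyz fed xuc wmjhu upofi huqgw zvldg tbclu
Hunk 4: at line 1 remove [fed,xuc] add [gvnx,ytrj] -> 9 lines: alnmk mdfyz gvnx ytrj wmjhu upofi huqgw zvldg tbclu
Final line count: 9

Answer: 9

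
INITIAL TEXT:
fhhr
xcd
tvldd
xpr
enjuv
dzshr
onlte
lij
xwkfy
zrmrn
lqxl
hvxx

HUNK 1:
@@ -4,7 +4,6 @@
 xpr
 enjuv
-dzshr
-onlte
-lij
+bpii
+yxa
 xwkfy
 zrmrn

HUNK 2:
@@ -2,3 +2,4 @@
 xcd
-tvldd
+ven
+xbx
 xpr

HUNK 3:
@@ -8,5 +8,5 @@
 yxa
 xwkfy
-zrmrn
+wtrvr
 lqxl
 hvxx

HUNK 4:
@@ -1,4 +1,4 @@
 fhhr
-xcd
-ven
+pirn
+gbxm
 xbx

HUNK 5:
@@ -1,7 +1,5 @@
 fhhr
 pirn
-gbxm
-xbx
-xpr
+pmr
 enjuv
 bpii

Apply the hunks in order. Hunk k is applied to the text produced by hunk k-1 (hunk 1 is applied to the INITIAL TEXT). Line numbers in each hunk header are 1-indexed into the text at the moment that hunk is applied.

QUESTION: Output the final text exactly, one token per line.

Hunk 1: at line 4 remove [dzshr,onlte,lij] add [bpii,yxa] -> 11 lines: fhhr xcd tvldd xpr enjuv bpii yxa xwkfy zrmrn lqxl hvxx
Hunk 2: at line 2 remove [tvldd] add [ven,xbx] -> 12 lines: fhhr xcd ven xbx xpr enjuv bpii yxa xwkfy zrmrn lqxl hvxx
Hunk 3: at line 8 remove [zrmrn] add [wtrvr] -> 12 lines: fhhr xcd ven xbx xpr enjuv bpii yxa xwkfy wtrvr lqxl hvxx
Hunk 4: at line 1 remove [xcd,ven] add [pirn,gbxm] -> 12 lines: fhhr pirn gbxm xbx xpr enjuv bpii yxa xwkfy wtrvr lqxl hvxx
Hunk 5: at line 1 remove [gbxm,xbx,xpr] add [pmr] -> 10 lines: fhhr pirn pmr enjuv bpii yxa xwkfy wtrvr lqxl hvxx

Answer: fhhr
pirn
pmr
enjuv
bpii
yxa
xwkfy
wtrvr
lqxl
hvxx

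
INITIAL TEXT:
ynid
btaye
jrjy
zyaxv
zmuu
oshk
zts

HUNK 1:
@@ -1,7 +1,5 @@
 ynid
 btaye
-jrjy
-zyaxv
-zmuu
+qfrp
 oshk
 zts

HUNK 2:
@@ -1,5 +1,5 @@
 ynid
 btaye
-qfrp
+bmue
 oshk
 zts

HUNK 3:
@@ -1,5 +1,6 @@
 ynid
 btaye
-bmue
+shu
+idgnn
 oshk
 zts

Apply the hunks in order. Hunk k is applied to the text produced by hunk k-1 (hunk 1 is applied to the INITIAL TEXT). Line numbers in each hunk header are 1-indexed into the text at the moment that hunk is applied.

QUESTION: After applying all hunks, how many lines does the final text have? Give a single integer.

Hunk 1: at line 1 remove [jrjy,zyaxv,zmuu] add [qfrp] -> 5 lines: ynid btaye qfrp oshk zts
Hunk 2: at line 1 remove [qfrp] add [bmue] -> 5 lines: ynid btaye bmue oshk zts
Hunk 3: at line 1 remove [bmue] add [shu,idgnn] -> 6 lines: ynid btaye shu idgnn oshk zts
Final line count: 6

Answer: 6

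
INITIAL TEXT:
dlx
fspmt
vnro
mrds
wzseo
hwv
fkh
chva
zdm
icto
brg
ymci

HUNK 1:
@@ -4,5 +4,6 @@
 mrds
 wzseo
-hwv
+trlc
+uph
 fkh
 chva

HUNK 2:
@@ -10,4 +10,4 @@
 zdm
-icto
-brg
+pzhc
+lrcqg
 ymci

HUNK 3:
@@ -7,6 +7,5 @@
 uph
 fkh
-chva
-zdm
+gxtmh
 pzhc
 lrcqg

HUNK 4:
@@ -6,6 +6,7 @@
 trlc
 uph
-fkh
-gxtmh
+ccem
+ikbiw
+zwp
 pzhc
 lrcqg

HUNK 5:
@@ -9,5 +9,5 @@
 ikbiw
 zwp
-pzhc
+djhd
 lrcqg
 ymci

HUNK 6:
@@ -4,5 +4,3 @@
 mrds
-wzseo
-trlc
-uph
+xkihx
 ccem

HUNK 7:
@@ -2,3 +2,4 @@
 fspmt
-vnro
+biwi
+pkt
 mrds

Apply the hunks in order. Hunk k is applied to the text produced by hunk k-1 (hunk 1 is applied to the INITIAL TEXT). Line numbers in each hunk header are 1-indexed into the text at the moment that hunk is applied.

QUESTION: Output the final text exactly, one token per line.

Hunk 1: at line 4 remove [hwv] add [trlc,uph] -> 13 lines: dlx fspmt vnro mrds wzseo trlc uph fkh chva zdm icto brg ymci
Hunk 2: at line 10 remove [icto,brg] add [pzhc,lrcqg] -> 13 lines: dlx fspmt vnro mrds wzseo trlc uph fkh chva zdm pzhc lrcqg ymci
Hunk 3: at line 7 remove [chva,zdm] add [gxtmh] -> 12 lines: dlx fspmt vnro mrds wzseo trlc uph fkh gxtmh pzhc lrcqg ymci
Hunk 4: at line 6 remove [fkh,gxtmh] add [ccem,ikbiw,zwp] -> 13 lines: dlx fspmt vnro mrds wzseo trlc uph ccem ikbiw zwp pzhc lrcqg ymci
Hunk 5: at line 9 remove [pzhc] add [djhd] -> 13 lines: dlx fspmt vnro mrds wzseo trlc uph ccem ikbiw zwp djhd lrcqg ymci
Hunk 6: at line 4 remove [wzseo,trlc,uph] add [xkihx] -> 11 lines: dlx fspmt vnro mrds xkihx ccem ikbiw zwp djhd lrcqg ymci
Hunk 7: at line 2 remove [vnro] add [biwi,pkt] -> 12 lines: dlx fspmt biwi pkt mrds xkihx ccem ikbiw zwp djhd lrcqg ymci

Answer: dlx
fspmt
biwi
pkt
mrds
xkihx
ccem
ikbiw
zwp
djhd
lrcqg
ymci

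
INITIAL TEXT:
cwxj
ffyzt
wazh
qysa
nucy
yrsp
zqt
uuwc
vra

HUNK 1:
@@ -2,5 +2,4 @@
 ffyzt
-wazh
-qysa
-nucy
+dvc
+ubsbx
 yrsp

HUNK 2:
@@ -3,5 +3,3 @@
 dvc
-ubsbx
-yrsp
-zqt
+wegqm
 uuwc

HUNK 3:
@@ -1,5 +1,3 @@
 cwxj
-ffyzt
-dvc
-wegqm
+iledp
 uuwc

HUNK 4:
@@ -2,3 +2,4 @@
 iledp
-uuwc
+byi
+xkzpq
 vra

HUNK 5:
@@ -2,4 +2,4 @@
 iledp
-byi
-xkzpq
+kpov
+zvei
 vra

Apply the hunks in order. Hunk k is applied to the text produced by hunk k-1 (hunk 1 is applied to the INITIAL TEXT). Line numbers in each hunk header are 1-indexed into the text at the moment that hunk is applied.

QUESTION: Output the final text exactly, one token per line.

Answer: cwxj
iledp
kpov
zvei
vra

Derivation:
Hunk 1: at line 2 remove [wazh,qysa,nucy] add [dvc,ubsbx] -> 8 lines: cwxj ffyzt dvc ubsbx yrsp zqt uuwc vra
Hunk 2: at line 3 remove [ubsbx,yrsp,zqt] add [wegqm] -> 6 lines: cwxj ffyzt dvc wegqm uuwc vra
Hunk 3: at line 1 remove [ffyzt,dvc,wegqm] add [iledp] -> 4 lines: cwxj iledp uuwc vra
Hunk 4: at line 2 remove [uuwc] add [byi,xkzpq] -> 5 lines: cwxj iledp byi xkzpq vra
Hunk 5: at line 2 remove [byi,xkzpq] add [kpov,zvei] -> 5 lines: cwxj iledp kpov zvei vra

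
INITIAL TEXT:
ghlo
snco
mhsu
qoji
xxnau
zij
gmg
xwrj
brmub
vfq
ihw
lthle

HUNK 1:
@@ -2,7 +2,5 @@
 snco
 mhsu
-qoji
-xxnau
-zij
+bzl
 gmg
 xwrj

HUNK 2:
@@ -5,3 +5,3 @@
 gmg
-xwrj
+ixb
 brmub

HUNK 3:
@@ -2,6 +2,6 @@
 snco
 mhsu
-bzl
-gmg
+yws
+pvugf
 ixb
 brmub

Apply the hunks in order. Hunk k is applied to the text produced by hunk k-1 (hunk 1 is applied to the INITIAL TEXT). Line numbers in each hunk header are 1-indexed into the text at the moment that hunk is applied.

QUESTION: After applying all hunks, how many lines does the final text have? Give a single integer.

Hunk 1: at line 2 remove [qoji,xxnau,zij] add [bzl] -> 10 lines: ghlo snco mhsu bzl gmg xwrj brmub vfq ihw lthle
Hunk 2: at line 5 remove [xwrj] add [ixb] -> 10 lines: ghlo snco mhsu bzl gmg ixb brmub vfq ihw lthle
Hunk 3: at line 2 remove [bzl,gmg] add [yws,pvugf] -> 10 lines: ghlo snco mhsu yws pvugf ixb brmub vfq ihw lthle
Final line count: 10

Answer: 10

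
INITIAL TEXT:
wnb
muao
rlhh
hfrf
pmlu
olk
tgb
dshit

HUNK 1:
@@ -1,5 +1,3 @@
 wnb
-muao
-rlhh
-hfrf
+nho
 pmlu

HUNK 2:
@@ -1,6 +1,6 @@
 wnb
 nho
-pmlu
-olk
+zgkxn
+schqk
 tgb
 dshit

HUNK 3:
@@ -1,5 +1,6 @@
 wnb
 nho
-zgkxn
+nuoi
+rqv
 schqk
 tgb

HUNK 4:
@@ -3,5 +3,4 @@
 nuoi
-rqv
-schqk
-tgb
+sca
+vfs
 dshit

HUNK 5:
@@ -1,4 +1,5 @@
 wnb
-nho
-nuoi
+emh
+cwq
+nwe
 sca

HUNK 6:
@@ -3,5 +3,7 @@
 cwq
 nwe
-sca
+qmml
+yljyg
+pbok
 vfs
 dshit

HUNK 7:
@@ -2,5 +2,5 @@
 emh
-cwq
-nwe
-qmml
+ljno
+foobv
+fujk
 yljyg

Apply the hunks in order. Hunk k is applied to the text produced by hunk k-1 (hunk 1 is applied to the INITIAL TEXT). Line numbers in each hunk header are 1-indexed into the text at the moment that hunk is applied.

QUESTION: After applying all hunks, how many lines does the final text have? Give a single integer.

Answer: 9

Derivation:
Hunk 1: at line 1 remove [muao,rlhh,hfrf] add [nho] -> 6 lines: wnb nho pmlu olk tgb dshit
Hunk 2: at line 1 remove [pmlu,olk] add [zgkxn,schqk] -> 6 lines: wnb nho zgkxn schqk tgb dshit
Hunk 3: at line 1 remove [zgkxn] add [nuoi,rqv] -> 7 lines: wnb nho nuoi rqv schqk tgb dshit
Hunk 4: at line 3 remove [rqv,schqk,tgb] add [sca,vfs] -> 6 lines: wnb nho nuoi sca vfs dshit
Hunk 5: at line 1 remove [nho,nuoi] add [emh,cwq,nwe] -> 7 lines: wnb emh cwq nwe sca vfs dshit
Hunk 6: at line 3 remove [sca] add [qmml,yljyg,pbok] -> 9 lines: wnb emh cwq nwe qmml yljyg pbok vfs dshit
Hunk 7: at line 2 remove [cwq,nwe,qmml] add [ljno,foobv,fujk] -> 9 lines: wnb emh ljno foobv fujk yljyg pbok vfs dshit
Final line count: 9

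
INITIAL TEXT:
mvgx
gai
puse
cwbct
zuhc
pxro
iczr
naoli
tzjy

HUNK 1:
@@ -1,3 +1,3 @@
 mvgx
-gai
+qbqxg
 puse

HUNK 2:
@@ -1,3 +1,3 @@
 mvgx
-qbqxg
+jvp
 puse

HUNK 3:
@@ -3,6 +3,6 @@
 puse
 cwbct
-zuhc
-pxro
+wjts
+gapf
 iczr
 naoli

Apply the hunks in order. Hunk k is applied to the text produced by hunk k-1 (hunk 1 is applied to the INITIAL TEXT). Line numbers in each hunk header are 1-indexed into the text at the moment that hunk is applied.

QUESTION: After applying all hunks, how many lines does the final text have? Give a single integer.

Hunk 1: at line 1 remove [gai] add [qbqxg] -> 9 lines: mvgx qbqxg puse cwbct zuhc pxro iczr naoli tzjy
Hunk 2: at line 1 remove [qbqxg] add [jvp] -> 9 lines: mvgx jvp puse cwbct zuhc pxro iczr naoli tzjy
Hunk 3: at line 3 remove [zuhc,pxro] add [wjts,gapf] -> 9 lines: mvgx jvp puse cwbct wjts gapf iczr naoli tzjy
Final line count: 9

Answer: 9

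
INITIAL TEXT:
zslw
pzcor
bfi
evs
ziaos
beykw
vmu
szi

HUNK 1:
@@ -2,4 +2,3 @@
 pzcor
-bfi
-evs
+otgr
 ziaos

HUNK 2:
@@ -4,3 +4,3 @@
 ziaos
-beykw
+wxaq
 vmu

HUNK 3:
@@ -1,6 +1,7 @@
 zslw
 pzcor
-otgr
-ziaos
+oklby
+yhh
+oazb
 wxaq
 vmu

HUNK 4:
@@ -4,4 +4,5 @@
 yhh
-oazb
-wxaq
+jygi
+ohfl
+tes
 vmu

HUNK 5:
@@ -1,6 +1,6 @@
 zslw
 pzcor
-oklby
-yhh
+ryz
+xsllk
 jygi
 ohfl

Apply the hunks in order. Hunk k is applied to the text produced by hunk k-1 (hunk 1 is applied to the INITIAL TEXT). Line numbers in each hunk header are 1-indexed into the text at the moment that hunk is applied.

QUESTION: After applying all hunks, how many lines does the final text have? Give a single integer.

Answer: 9

Derivation:
Hunk 1: at line 2 remove [bfi,evs] add [otgr] -> 7 lines: zslw pzcor otgr ziaos beykw vmu szi
Hunk 2: at line 4 remove [beykw] add [wxaq] -> 7 lines: zslw pzcor otgr ziaos wxaq vmu szi
Hunk 3: at line 1 remove [otgr,ziaos] add [oklby,yhh,oazb] -> 8 lines: zslw pzcor oklby yhh oazb wxaq vmu szi
Hunk 4: at line 4 remove [oazb,wxaq] add [jygi,ohfl,tes] -> 9 lines: zslw pzcor oklby yhh jygi ohfl tes vmu szi
Hunk 5: at line 1 remove [oklby,yhh] add [ryz,xsllk] -> 9 lines: zslw pzcor ryz xsllk jygi ohfl tes vmu szi
Final line count: 9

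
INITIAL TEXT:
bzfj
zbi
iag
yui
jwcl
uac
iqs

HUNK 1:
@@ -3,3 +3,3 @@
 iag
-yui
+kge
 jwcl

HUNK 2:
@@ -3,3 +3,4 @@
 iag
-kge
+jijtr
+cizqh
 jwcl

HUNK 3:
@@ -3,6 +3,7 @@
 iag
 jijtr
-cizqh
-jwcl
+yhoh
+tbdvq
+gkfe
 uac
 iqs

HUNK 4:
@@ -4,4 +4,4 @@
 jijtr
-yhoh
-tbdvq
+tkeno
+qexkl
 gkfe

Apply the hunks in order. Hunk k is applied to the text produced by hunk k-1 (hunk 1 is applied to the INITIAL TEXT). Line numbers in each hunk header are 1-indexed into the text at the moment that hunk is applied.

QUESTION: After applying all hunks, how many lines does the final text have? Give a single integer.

Hunk 1: at line 3 remove [yui] add [kge] -> 7 lines: bzfj zbi iag kge jwcl uac iqs
Hunk 2: at line 3 remove [kge] add [jijtr,cizqh] -> 8 lines: bzfj zbi iag jijtr cizqh jwcl uac iqs
Hunk 3: at line 3 remove [cizqh,jwcl] add [yhoh,tbdvq,gkfe] -> 9 lines: bzfj zbi iag jijtr yhoh tbdvq gkfe uac iqs
Hunk 4: at line 4 remove [yhoh,tbdvq] add [tkeno,qexkl] -> 9 lines: bzfj zbi iag jijtr tkeno qexkl gkfe uac iqs
Final line count: 9

Answer: 9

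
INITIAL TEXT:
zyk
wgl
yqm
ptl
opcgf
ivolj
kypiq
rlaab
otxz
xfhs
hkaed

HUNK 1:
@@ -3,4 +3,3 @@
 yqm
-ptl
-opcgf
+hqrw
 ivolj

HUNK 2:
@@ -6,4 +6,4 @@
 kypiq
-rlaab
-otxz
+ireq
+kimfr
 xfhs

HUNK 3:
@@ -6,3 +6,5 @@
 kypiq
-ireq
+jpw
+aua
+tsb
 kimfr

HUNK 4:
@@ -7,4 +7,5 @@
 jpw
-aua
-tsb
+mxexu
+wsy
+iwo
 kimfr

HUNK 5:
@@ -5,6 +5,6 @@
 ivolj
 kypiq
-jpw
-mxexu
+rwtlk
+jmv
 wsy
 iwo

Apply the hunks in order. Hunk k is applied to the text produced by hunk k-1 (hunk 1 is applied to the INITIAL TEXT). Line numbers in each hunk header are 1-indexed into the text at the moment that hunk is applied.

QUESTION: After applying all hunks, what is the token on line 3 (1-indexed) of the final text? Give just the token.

Hunk 1: at line 3 remove [ptl,opcgf] add [hqrw] -> 10 lines: zyk wgl yqm hqrw ivolj kypiq rlaab otxz xfhs hkaed
Hunk 2: at line 6 remove [rlaab,otxz] add [ireq,kimfr] -> 10 lines: zyk wgl yqm hqrw ivolj kypiq ireq kimfr xfhs hkaed
Hunk 3: at line 6 remove [ireq] add [jpw,aua,tsb] -> 12 lines: zyk wgl yqm hqrw ivolj kypiq jpw aua tsb kimfr xfhs hkaed
Hunk 4: at line 7 remove [aua,tsb] add [mxexu,wsy,iwo] -> 13 lines: zyk wgl yqm hqrw ivolj kypiq jpw mxexu wsy iwo kimfr xfhs hkaed
Hunk 5: at line 5 remove [jpw,mxexu] add [rwtlk,jmv] -> 13 lines: zyk wgl yqm hqrw ivolj kypiq rwtlk jmv wsy iwo kimfr xfhs hkaed
Final line 3: yqm

Answer: yqm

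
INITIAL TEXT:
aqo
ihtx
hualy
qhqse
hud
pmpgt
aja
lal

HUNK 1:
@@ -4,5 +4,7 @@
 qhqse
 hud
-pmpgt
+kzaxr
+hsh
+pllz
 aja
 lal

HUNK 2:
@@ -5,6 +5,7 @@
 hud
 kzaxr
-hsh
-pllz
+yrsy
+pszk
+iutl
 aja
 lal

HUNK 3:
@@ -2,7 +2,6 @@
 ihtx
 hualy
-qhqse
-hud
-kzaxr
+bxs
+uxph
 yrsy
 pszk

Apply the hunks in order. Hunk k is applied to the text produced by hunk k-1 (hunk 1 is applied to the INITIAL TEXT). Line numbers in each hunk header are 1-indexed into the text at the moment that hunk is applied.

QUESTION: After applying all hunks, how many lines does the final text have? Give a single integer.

Answer: 10

Derivation:
Hunk 1: at line 4 remove [pmpgt] add [kzaxr,hsh,pllz] -> 10 lines: aqo ihtx hualy qhqse hud kzaxr hsh pllz aja lal
Hunk 2: at line 5 remove [hsh,pllz] add [yrsy,pszk,iutl] -> 11 lines: aqo ihtx hualy qhqse hud kzaxr yrsy pszk iutl aja lal
Hunk 3: at line 2 remove [qhqse,hud,kzaxr] add [bxs,uxph] -> 10 lines: aqo ihtx hualy bxs uxph yrsy pszk iutl aja lal
Final line count: 10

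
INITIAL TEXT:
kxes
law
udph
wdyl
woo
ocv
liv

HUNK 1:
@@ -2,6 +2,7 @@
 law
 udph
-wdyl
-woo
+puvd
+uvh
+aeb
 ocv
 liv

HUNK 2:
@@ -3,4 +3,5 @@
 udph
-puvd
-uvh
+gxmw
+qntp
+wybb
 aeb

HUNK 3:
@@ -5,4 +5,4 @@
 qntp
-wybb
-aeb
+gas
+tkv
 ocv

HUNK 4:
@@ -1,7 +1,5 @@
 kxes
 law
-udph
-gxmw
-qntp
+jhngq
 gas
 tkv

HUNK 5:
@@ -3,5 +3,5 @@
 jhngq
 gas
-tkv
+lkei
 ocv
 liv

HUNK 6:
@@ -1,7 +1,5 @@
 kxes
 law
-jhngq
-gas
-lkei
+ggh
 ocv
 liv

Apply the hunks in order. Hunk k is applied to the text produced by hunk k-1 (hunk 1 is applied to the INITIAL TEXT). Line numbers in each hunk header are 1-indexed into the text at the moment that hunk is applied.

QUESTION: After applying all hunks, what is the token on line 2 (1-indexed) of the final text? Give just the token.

Answer: law

Derivation:
Hunk 1: at line 2 remove [wdyl,woo] add [puvd,uvh,aeb] -> 8 lines: kxes law udph puvd uvh aeb ocv liv
Hunk 2: at line 3 remove [puvd,uvh] add [gxmw,qntp,wybb] -> 9 lines: kxes law udph gxmw qntp wybb aeb ocv liv
Hunk 3: at line 5 remove [wybb,aeb] add [gas,tkv] -> 9 lines: kxes law udph gxmw qntp gas tkv ocv liv
Hunk 4: at line 1 remove [udph,gxmw,qntp] add [jhngq] -> 7 lines: kxes law jhngq gas tkv ocv liv
Hunk 5: at line 3 remove [tkv] add [lkei] -> 7 lines: kxes law jhngq gas lkei ocv liv
Hunk 6: at line 1 remove [jhngq,gas,lkei] add [ggh] -> 5 lines: kxes law ggh ocv liv
Final line 2: law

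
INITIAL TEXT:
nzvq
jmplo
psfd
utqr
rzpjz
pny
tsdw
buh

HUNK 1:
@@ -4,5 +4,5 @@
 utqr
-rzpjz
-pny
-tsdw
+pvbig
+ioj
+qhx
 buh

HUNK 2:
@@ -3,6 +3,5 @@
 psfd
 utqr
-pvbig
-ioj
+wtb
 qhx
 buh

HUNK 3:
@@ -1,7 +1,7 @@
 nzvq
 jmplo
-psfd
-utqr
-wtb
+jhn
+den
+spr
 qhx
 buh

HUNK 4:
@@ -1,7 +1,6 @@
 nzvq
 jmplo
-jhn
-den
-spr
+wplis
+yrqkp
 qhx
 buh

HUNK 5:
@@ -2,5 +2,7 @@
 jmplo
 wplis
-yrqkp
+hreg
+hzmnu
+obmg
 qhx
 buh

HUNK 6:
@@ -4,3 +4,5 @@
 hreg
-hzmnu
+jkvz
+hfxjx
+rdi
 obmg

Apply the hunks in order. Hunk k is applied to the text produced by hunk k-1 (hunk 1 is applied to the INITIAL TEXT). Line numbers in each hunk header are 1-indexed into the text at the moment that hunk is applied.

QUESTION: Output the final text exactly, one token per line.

Answer: nzvq
jmplo
wplis
hreg
jkvz
hfxjx
rdi
obmg
qhx
buh

Derivation:
Hunk 1: at line 4 remove [rzpjz,pny,tsdw] add [pvbig,ioj,qhx] -> 8 lines: nzvq jmplo psfd utqr pvbig ioj qhx buh
Hunk 2: at line 3 remove [pvbig,ioj] add [wtb] -> 7 lines: nzvq jmplo psfd utqr wtb qhx buh
Hunk 3: at line 1 remove [psfd,utqr,wtb] add [jhn,den,spr] -> 7 lines: nzvq jmplo jhn den spr qhx buh
Hunk 4: at line 1 remove [jhn,den,spr] add [wplis,yrqkp] -> 6 lines: nzvq jmplo wplis yrqkp qhx buh
Hunk 5: at line 2 remove [yrqkp] add [hreg,hzmnu,obmg] -> 8 lines: nzvq jmplo wplis hreg hzmnu obmg qhx buh
Hunk 6: at line 4 remove [hzmnu] add [jkvz,hfxjx,rdi] -> 10 lines: nzvq jmplo wplis hreg jkvz hfxjx rdi obmg qhx buh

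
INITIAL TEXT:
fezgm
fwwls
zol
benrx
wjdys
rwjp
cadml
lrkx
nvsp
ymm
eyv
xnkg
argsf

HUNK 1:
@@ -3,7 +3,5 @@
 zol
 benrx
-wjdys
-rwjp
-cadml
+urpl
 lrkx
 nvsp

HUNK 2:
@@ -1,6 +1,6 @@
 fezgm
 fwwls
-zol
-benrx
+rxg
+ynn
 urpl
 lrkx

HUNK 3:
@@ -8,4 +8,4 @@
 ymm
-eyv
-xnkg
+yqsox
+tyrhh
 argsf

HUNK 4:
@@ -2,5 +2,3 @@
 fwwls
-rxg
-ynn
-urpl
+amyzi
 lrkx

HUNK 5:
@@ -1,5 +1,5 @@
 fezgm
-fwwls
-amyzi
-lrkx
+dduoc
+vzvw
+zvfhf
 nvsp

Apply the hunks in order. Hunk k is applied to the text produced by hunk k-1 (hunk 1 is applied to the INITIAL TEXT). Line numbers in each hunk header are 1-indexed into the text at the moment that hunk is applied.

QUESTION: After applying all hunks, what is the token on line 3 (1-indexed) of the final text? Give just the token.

Answer: vzvw

Derivation:
Hunk 1: at line 3 remove [wjdys,rwjp,cadml] add [urpl] -> 11 lines: fezgm fwwls zol benrx urpl lrkx nvsp ymm eyv xnkg argsf
Hunk 2: at line 1 remove [zol,benrx] add [rxg,ynn] -> 11 lines: fezgm fwwls rxg ynn urpl lrkx nvsp ymm eyv xnkg argsf
Hunk 3: at line 8 remove [eyv,xnkg] add [yqsox,tyrhh] -> 11 lines: fezgm fwwls rxg ynn urpl lrkx nvsp ymm yqsox tyrhh argsf
Hunk 4: at line 2 remove [rxg,ynn,urpl] add [amyzi] -> 9 lines: fezgm fwwls amyzi lrkx nvsp ymm yqsox tyrhh argsf
Hunk 5: at line 1 remove [fwwls,amyzi,lrkx] add [dduoc,vzvw,zvfhf] -> 9 lines: fezgm dduoc vzvw zvfhf nvsp ymm yqsox tyrhh argsf
Final line 3: vzvw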